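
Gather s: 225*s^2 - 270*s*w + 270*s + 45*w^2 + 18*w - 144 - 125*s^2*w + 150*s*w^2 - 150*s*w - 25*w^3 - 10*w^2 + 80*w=s^2*(225 - 125*w) + s*(150*w^2 - 420*w + 270) - 25*w^3 + 35*w^2 + 98*w - 144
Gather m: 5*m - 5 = 5*m - 5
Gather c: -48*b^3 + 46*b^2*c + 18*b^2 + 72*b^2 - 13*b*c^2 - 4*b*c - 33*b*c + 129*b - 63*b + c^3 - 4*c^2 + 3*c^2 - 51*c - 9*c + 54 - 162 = -48*b^3 + 90*b^2 + 66*b + c^3 + c^2*(-13*b - 1) + c*(46*b^2 - 37*b - 60) - 108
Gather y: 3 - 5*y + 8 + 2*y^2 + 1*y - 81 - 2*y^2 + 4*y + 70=0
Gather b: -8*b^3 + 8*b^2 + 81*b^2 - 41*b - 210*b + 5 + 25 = -8*b^3 + 89*b^2 - 251*b + 30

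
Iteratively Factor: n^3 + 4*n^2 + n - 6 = (n - 1)*(n^2 + 5*n + 6) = (n - 1)*(n + 2)*(n + 3)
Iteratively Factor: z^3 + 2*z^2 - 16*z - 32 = (z - 4)*(z^2 + 6*z + 8) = (z - 4)*(z + 2)*(z + 4)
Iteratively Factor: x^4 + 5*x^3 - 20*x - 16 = (x - 2)*(x^3 + 7*x^2 + 14*x + 8) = (x - 2)*(x + 1)*(x^2 + 6*x + 8) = (x - 2)*(x + 1)*(x + 2)*(x + 4)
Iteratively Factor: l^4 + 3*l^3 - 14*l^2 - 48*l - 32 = (l - 4)*(l^3 + 7*l^2 + 14*l + 8) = (l - 4)*(l + 1)*(l^2 + 6*l + 8) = (l - 4)*(l + 1)*(l + 4)*(l + 2)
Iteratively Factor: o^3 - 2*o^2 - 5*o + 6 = (o - 1)*(o^2 - o - 6) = (o - 3)*(o - 1)*(o + 2)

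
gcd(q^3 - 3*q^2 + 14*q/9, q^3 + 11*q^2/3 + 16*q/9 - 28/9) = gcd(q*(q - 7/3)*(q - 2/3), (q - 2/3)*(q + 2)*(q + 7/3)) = q - 2/3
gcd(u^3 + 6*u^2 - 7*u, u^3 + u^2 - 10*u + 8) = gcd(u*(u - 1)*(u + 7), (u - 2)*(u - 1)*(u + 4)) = u - 1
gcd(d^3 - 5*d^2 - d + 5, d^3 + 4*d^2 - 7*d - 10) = d + 1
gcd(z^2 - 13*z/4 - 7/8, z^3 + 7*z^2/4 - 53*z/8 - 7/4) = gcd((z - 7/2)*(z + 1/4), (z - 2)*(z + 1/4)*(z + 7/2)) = z + 1/4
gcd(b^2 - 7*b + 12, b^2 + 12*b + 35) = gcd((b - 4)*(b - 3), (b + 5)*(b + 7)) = 1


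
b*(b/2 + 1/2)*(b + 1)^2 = b^4/2 + 3*b^3/2 + 3*b^2/2 + b/2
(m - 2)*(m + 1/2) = m^2 - 3*m/2 - 1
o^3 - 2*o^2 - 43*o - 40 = (o - 8)*(o + 1)*(o + 5)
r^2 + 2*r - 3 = (r - 1)*(r + 3)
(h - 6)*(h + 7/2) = h^2 - 5*h/2 - 21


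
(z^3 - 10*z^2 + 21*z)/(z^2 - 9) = z*(z - 7)/(z + 3)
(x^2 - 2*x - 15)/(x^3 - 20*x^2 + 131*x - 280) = (x + 3)/(x^2 - 15*x + 56)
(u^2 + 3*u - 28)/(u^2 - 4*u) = (u + 7)/u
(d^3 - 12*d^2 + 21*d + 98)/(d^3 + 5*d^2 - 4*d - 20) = (d^2 - 14*d + 49)/(d^2 + 3*d - 10)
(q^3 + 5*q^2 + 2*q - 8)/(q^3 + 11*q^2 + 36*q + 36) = (q^2 + 3*q - 4)/(q^2 + 9*q + 18)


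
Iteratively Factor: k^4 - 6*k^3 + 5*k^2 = (k - 5)*(k^3 - k^2) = (k - 5)*(k - 1)*(k^2) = k*(k - 5)*(k - 1)*(k)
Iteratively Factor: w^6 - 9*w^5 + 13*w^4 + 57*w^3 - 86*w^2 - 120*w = (w - 5)*(w^5 - 4*w^4 - 7*w^3 + 22*w^2 + 24*w) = (w - 5)*(w - 3)*(w^4 - w^3 - 10*w^2 - 8*w) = w*(w - 5)*(w - 3)*(w^3 - w^2 - 10*w - 8) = w*(w - 5)*(w - 3)*(w + 1)*(w^2 - 2*w - 8) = w*(w - 5)*(w - 4)*(w - 3)*(w + 1)*(w + 2)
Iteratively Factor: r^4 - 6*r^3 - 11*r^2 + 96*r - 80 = (r - 1)*(r^3 - 5*r^2 - 16*r + 80) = (r - 5)*(r - 1)*(r^2 - 16) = (r - 5)*(r - 4)*(r - 1)*(r + 4)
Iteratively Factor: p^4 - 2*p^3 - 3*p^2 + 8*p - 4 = (p + 2)*(p^3 - 4*p^2 + 5*p - 2) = (p - 2)*(p + 2)*(p^2 - 2*p + 1) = (p - 2)*(p - 1)*(p + 2)*(p - 1)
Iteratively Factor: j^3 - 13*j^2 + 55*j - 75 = (j - 5)*(j^2 - 8*j + 15) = (j - 5)*(j - 3)*(j - 5)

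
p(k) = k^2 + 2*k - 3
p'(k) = 2*k + 2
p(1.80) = 3.84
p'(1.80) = 5.60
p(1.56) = 2.55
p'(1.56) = 5.12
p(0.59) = -1.47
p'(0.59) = 3.18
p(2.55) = 8.60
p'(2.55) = 7.10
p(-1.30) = -3.91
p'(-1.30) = -0.60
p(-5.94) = 20.40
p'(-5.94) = -9.88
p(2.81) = 10.52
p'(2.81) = 7.62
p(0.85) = -0.58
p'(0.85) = 3.70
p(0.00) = -3.00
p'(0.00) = 2.00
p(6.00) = 45.00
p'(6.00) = 14.00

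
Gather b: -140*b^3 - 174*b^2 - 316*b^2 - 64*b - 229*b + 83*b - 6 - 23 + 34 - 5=-140*b^3 - 490*b^2 - 210*b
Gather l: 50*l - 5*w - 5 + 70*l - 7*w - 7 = 120*l - 12*w - 12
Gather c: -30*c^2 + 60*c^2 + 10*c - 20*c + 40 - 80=30*c^2 - 10*c - 40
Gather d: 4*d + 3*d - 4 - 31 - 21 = 7*d - 56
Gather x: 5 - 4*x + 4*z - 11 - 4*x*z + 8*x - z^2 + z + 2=x*(4 - 4*z) - z^2 + 5*z - 4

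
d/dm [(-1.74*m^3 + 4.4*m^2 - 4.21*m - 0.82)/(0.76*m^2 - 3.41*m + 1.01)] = (-1.3224*m^4 + 11.8668*m^3 - 17.0766*m^2 + 10.1344*m - 7.0483)/(0.5776*m^4 - 5.1832*m^3 + 13.1633*m^2 - 6.8882*m + 1.0201)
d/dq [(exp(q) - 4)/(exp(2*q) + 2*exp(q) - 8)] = (8 - exp(q))*exp(2*q)/(exp(4*q) + 4*exp(3*q) - 12*exp(2*q) - 32*exp(q) + 64)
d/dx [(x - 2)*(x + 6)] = 2*x + 4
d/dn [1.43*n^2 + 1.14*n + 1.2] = 2.86*n + 1.14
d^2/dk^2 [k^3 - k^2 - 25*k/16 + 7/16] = 6*k - 2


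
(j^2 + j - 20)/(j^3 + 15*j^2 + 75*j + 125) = (j - 4)/(j^2 + 10*j + 25)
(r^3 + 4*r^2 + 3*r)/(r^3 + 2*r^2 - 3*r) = (r + 1)/(r - 1)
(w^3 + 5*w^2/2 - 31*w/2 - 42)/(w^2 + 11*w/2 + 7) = (w^2 - w - 12)/(w + 2)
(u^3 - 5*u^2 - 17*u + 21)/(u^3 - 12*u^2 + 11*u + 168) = (u - 1)/(u - 8)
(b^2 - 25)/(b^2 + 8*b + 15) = (b - 5)/(b + 3)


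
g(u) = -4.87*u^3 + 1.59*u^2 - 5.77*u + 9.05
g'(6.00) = -512.65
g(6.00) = -1020.25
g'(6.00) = -512.65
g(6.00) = -1020.25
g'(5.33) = -403.87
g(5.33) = -713.95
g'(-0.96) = -22.29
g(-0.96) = 20.36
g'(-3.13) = -158.86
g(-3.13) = 192.02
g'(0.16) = -5.64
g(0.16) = 8.15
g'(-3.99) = -251.05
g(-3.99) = 366.73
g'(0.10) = -5.60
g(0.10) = 8.48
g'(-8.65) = -1126.43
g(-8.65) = 3329.86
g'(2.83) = -113.78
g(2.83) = -104.92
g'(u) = -14.61*u^2 + 3.18*u - 5.77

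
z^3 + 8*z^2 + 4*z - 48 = (z - 2)*(z + 4)*(z + 6)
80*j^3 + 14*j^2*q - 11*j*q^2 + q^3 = (-8*j + q)*(-5*j + q)*(2*j + q)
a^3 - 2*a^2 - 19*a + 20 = (a - 5)*(a - 1)*(a + 4)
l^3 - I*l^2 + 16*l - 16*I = (l - 4*I)*(l - I)*(l + 4*I)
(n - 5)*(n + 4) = n^2 - n - 20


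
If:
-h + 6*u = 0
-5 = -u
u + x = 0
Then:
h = 30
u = 5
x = -5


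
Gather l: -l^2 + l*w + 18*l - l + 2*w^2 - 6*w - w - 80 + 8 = -l^2 + l*(w + 17) + 2*w^2 - 7*w - 72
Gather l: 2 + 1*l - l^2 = -l^2 + l + 2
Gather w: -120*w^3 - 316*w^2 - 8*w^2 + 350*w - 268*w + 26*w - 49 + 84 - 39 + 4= -120*w^3 - 324*w^2 + 108*w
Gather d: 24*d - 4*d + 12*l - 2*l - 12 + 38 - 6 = 20*d + 10*l + 20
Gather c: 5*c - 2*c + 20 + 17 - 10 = 3*c + 27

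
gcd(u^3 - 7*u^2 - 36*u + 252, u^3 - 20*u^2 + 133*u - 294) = u^2 - 13*u + 42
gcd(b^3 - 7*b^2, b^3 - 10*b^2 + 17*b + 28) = b - 7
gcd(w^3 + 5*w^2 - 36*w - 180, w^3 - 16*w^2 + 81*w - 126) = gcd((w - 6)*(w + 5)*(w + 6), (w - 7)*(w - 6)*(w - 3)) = w - 6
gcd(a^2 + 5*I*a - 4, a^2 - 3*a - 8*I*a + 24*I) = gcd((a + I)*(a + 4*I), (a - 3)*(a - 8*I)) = 1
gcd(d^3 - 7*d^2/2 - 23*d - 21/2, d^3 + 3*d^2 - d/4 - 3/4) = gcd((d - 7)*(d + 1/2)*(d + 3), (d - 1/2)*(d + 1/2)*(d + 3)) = d^2 + 7*d/2 + 3/2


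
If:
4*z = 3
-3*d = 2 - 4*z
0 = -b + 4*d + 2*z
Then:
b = 17/6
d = 1/3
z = 3/4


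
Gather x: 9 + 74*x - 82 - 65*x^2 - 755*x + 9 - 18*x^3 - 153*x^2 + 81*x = -18*x^3 - 218*x^2 - 600*x - 64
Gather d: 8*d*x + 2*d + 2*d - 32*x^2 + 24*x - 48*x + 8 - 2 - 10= d*(8*x + 4) - 32*x^2 - 24*x - 4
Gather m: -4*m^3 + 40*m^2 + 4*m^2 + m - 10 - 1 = -4*m^3 + 44*m^2 + m - 11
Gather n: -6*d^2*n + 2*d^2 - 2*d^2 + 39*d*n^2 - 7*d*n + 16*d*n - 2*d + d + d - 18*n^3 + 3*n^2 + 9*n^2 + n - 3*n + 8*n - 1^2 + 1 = -18*n^3 + n^2*(39*d + 12) + n*(-6*d^2 + 9*d + 6)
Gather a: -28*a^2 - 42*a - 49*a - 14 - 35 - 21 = -28*a^2 - 91*a - 70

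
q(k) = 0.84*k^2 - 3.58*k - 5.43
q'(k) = 1.68*k - 3.58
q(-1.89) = 4.34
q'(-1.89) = -6.76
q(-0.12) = -4.99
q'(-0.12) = -3.78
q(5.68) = 1.34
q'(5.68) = 5.96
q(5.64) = 1.10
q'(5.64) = 5.90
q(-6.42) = 52.18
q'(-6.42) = -14.37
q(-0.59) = -3.03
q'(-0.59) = -4.57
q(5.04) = -2.14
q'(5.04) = 4.89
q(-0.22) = -4.60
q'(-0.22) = -3.95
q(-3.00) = 12.87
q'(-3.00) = -8.62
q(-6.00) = 46.29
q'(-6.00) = -13.66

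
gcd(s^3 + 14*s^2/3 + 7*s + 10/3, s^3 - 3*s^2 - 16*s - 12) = s^2 + 3*s + 2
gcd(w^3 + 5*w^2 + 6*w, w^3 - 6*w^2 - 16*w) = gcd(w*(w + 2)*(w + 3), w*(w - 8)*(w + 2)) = w^2 + 2*w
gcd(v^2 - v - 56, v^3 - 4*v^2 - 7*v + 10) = 1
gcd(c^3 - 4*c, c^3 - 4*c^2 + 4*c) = c^2 - 2*c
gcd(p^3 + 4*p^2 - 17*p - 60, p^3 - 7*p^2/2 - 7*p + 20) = p - 4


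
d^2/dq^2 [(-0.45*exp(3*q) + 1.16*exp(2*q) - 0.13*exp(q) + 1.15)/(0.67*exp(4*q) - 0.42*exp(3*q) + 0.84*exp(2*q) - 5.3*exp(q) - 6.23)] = (-0.202005000000001*exp(10*q) + 1.956266*exp(9*q) + 0.0150749999999995*exp(8*q) - 14.676716*exp(7*q) + 8.64293199999994*exp(6*q) + 122.896716*exp(5*q) - 91.397532*exp(4*q) - 17.565308*exp(3*q) - 88.809231*exp(2*q) + 240.760546*exp(q) - 43.017527)*exp(q)/(0.300763*exp(12*q) - 0.565614*exp(11*q) + 1.485792*exp(10*q) - 8.629854*exp(9*q) + 2.421363*exp(8*q) - 11.072124*exp(7*q) + 43.938264*exp(6*q) + 99.311604*exp(5*q) + 52.405185*exp(4*q) - 31.365494*exp(3*q) - 427.193592*exp(2*q) - 617.12511*exp(q) - 241.804367)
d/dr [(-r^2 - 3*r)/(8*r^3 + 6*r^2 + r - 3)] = (r*(r + 3)*(24*r^2 + 12*r + 1) - (2*r + 3)*(8*r^3 + 6*r^2 + r - 3))/(8*r^3 + 6*r^2 + r - 3)^2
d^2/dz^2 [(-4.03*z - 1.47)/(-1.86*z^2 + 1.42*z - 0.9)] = ((5.9768 - 44.9748*z)*(1.86*z^2 - 1.42*z + 0.9) + (3.72*z - 1.42)*(4.03*z + 1.47)*(7.44*z - 2.84))/(1.86*z^2 - 1.42*z + 0.9)^3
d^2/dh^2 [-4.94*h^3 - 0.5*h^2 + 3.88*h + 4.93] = -29.64*h - 1.0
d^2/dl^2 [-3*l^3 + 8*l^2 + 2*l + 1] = 16 - 18*l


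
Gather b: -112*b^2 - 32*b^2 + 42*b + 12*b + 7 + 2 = -144*b^2 + 54*b + 9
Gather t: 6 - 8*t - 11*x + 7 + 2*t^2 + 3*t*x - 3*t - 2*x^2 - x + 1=2*t^2 + t*(3*x - 11) - 2*x^2 - 12*x + 14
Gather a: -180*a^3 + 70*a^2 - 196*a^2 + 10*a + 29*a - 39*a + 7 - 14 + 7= -180*a^3 - 126*a^2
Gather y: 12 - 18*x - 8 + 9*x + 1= 5 - 9*x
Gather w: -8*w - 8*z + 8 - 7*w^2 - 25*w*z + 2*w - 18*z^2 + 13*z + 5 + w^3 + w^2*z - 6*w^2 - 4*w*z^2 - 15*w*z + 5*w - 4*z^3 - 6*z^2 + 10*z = w^3 + w^2*(z - 13) + w*(-4*z^2 - 40*z - 1) - 4*z^3 - 24*z^2 + 15*z + 13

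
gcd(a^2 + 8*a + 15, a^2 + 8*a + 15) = a^2 + 8*a + 15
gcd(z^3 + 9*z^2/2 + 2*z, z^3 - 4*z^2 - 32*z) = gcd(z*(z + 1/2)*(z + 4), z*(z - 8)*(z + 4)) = z^2 + 4*z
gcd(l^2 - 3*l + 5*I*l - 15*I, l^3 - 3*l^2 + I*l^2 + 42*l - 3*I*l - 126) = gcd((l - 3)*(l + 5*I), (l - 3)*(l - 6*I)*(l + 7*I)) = l - 3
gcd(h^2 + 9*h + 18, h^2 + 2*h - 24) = h + 6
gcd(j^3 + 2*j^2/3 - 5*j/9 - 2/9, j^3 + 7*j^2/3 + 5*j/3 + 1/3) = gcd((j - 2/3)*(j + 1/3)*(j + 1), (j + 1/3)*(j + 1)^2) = j^2 + 4*j/3 + 1/3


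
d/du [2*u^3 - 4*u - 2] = 6*u^2 - 4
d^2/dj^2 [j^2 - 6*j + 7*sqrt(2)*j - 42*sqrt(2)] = 2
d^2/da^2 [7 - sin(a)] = sin(a)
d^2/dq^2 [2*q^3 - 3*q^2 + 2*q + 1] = 12*q - 6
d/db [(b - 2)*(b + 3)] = 2*b + 1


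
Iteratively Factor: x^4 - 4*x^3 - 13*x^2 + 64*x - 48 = (x - 1)*(x^3 - 3*x^2 - 16*x + 48) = (x - 4)*(x - 1)*(x^2 + x - 12) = (x - 4)*(x - 1)*(x + 4)*(x - 3)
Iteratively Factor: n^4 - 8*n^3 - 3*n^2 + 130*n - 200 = (n - 2)*(n^3 - 6*n^2 - 15*n + 100) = (n - 5)*(n - 2)*(n^2 - n - 20) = (n - 5)*(n - 2)*(n + 4)*(n - 5)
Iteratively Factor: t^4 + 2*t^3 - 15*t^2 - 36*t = (t + 3)*(t^3 - t^2 - 12*t) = t*(t + 3)*(t^2 - t - 12) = t*(t + 3)^2*(t - 4)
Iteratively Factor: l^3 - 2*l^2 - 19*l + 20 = (l + 4)*(l^2 - 6*l + 5) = (l - 5)*(l + 4)*(l - 1)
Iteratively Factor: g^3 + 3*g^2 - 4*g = (g)*(g^2 + 3*g - 4) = g*(g + 4)*(g - 1)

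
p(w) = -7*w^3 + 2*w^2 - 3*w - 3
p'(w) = -21*w^2 + 4*w - 3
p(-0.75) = 3.33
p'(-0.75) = -17.81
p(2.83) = -154.13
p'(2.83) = -159.87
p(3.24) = -229.81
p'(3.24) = -210.49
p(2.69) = -132.85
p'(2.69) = -144.20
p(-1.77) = 47.39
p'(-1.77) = -75.87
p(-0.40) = -1.03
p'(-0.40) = -7.96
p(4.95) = -817.86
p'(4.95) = -497.75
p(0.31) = -3.95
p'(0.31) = -3.78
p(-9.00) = 5289.00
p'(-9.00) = -1740.00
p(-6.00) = 1599.00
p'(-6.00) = -783.00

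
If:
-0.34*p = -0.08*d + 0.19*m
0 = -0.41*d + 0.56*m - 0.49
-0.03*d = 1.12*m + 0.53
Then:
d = -1.78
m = -0.43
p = -0.18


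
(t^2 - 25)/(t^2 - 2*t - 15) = (t + 5)/(t + 3)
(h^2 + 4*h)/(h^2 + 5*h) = (h + 4)/(h + 5)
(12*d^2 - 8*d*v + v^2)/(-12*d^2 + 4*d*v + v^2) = (-6*d + v)/(6*d + v)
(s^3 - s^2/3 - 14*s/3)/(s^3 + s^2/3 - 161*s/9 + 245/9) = 3*s*(s + 2)/(3*s^2 + 8*s - 35)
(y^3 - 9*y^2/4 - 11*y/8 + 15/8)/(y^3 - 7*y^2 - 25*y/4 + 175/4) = (4*y^2 + y - 3)/(2*(2*y^2 - 9*y - 35))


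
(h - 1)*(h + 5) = h^2 + 4*h - 5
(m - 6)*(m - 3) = m^2 - 9*m + 18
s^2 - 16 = (s - 4)*(s + 4)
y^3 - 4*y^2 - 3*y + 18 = (y - 3)^2*(y + 2)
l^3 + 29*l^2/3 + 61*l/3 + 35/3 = (l + 1)*(l + 5/3)*(l + 7)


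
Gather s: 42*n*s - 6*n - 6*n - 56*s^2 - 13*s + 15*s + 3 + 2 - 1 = -12*n - 56*s^2 + s*(42*n + 2) + 4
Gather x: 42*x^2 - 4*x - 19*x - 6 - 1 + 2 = 42*x^2 - 23*x - 5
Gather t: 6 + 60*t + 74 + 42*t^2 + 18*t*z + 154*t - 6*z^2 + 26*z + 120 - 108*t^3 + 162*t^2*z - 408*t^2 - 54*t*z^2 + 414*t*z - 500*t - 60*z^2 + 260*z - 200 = -108*t^3 + t^2*(162*z - 366) + t*(-54*z^2 + 432*z - 286) - 66*z^2 + 286*z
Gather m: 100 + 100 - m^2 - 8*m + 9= -m^2 - 8*m + 209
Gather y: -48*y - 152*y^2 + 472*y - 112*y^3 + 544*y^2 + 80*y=-112*y^3 + 392*y^2 + 504*y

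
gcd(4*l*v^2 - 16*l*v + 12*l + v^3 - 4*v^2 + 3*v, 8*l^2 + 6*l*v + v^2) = 4*l + v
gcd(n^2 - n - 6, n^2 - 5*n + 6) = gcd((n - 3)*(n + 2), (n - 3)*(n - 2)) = n - 3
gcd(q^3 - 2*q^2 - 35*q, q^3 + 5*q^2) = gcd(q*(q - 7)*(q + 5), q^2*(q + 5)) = q^2 + 5*q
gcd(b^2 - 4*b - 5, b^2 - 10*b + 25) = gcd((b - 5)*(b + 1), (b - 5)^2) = b - 5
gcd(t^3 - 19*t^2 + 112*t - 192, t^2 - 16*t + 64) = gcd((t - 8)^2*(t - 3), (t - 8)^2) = t^2 - 16*t + 64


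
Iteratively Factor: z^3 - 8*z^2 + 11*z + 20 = (z - 5)*(z^2 - 3*z - 4) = (z - 5)*(z - 4)*(z + 1)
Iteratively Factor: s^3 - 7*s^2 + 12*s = (s)*(s^2 - 7*s + 12) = s*(s - 3)*(s - 4)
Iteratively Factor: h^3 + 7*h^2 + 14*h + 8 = (h + 2)*(h^2 + 5*h + 4) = (h + 2)*(h + 4)*(h + 1)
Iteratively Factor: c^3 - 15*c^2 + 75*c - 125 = (c - 5)*(c^2 - 10*c + 25) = (c - 5)^2*(c - 5)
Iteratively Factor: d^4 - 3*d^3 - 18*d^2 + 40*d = (d + 4)*(d^3 - 7*d^2 + 10*d) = (d - 2)*(d + 4)*(d^2 - 5*d) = d*(d - 2)*(d + 4)*(d - 5)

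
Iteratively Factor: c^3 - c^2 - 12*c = (c)*(c^2 - c - 12) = c*(c - 4)*(c + 3)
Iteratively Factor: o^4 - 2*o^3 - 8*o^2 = (o + 2)*(o^3 - 4*o^2) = (o - 4)*(o + 2)*(o^2) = o*(o - 4)*(o + 2)*(o)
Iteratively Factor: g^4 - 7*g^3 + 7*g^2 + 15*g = (g + 1)*(g^3 - 8*g^2 + 15*g) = (g - 3)*(g + 1)*(g^2 - 5*g) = (g - 5)*(g - 3)*(g + 1)*(g)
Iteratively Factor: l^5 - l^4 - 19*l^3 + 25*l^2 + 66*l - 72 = (l - 1)*(l^4 - 19*l^2 + 6*l + 72) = (l - 1)*(l + 2)*(l^3 - 2*l^2 - 15*l + 36) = (l - 3)*(l - 1)*(l + 2)*(l^2 + l - 12) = (l - 3)^2*(l - 1)*(l + 2)*(l + 4)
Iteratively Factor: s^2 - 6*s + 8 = (s - 2)*(s - 4)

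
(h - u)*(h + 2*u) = h^2 + h*u - 2*u^2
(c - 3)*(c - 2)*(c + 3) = c^3 - 2*c^2 - 9*c + 18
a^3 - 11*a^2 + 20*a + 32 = (a - 8)*(a - 4)*(a + 1)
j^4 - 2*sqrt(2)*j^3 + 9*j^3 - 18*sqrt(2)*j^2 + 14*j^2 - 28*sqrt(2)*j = j*(j + 2)*(j + 7)*(j - 2*sqrt(2))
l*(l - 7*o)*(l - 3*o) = l^3 - 10*l^2*o + 21*l*o^2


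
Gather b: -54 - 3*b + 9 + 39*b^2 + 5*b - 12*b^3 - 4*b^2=-12*b^3 + 35*b^2 + 2*b - 45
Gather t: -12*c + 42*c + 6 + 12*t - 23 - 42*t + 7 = 30*c - 30*t - 10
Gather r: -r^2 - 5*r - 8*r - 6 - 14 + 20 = -r^2 - 13*r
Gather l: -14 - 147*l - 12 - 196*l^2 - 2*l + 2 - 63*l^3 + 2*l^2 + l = -63*l^3 - 194*l^2 - 148*l - 24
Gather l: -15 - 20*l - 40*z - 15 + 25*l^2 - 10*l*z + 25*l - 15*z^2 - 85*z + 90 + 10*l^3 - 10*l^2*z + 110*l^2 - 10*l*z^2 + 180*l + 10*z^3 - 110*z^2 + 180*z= 10*l^3 + l^2*(135 - 10*z) + l*(-10*z^2 - 10*z + 185) + 10*z^3 - 125*z^2 + 55*z + 60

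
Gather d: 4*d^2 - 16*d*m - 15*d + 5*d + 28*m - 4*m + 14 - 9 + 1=4*d^2 + d*(-16*m - 10) + 24*m + 6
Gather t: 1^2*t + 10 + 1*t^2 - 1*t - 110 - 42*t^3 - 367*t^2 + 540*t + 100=-42*t^3 - 366*t^2 + 540*t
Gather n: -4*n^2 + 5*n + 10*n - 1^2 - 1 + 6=-4*n^2 + 15*n + 4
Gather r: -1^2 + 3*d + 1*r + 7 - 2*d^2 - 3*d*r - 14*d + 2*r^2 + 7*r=-2*d^2 - 11*d + 2*r^2 + r*(8 - 3*d) + 6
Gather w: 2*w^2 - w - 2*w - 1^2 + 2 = 2*w^2 - 3*w + 1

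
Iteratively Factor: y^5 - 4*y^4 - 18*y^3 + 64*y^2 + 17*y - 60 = (y - 1)*(y^4 - 3*y^3 - 21*y^2 + 43*y + 60) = (y - 1)*(y + 1)*(y^3 - 4*y^2 - 17*y + 60) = (y - 3)*(y - 1)*(y + 1)*(y^2 - y - 20) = (y - 3)*(y - 1)*(y + 1)*(y + 4)*(y - 5)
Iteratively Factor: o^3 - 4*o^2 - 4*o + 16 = (o - 4)*(o^2 - 4) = (o - 4)*(o - 2)*(o + 2)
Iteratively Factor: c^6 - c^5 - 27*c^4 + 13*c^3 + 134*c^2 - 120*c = (c + 3)*(c^5 - 4*c^4 - 15*c^3 + 58*c^2 - 40*c) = (c - 1)*(c + 3)*(c^4 - 3*c^3 - 18*c^2 + 40*c) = (c - 5)*(c - 1)*(c + 3)*(c^3 + 2*c^2 - 8*c) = (c - 5)*(c - 2)*(c - 1)*(c + 3)*(c^2 + 4*c) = c*(c - 5)*(c - 2)*(c - 1)*(c + 3)*(c + 4)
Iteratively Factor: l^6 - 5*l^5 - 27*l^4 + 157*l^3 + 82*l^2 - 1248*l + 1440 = (l - 5)*(l^5 - 27*l^3 + 22*l^2 + 192*l - 288) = (l - 5)*(l + 4)*(l^4 - 4*l^3 - 11*l^2 + 66*l - 72) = (l - 5)*(l - 2)*(l + 4)*(l^3 - 2*l^2 - 15*l + 36) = (l - 5)*(l - 2)*(l + 4)^2*(l^2 - 6*l + 9) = (l - 5)*(l - 3)*(l - 2)*(l + 4)^2*(l - 3)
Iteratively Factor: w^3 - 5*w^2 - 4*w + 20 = (w + 2)*(w^2 - 7*w + 10) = (w - 2)*(w + 2)*(w - 5)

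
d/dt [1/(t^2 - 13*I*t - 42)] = (-2*t + 13*I)/(-t^2 + 13*I*t + 42)^2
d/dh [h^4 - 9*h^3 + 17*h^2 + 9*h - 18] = 4*h^3 - 27*h^2 + 34*h + 9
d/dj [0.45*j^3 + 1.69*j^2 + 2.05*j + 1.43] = 1.35*j^2 + 3.38*j + 2.05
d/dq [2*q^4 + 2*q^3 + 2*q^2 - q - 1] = 8*q^3 + 6*q^2 + 4*q - 1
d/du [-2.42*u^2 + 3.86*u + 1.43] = 3.86 - 4.84*u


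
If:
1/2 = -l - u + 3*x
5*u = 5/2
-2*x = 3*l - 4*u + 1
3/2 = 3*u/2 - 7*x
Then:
No Solution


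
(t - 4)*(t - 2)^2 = t^3 - 8*t^2 + 20*t - 16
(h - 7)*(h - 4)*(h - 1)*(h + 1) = h^4 - 11*h^3 + 27*h^2 + 11*h - 28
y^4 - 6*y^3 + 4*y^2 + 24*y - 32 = (y - 4)*(y - 2)^2*(y + 2)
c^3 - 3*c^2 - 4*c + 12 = (c - 3)*(c - 2)*(c + 2)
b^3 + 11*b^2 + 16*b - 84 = (b - 2)*(b + 6)*(b + 7)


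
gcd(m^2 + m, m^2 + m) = m^2 + m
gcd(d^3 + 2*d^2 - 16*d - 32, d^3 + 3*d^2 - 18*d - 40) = d^2 - 2*d - 8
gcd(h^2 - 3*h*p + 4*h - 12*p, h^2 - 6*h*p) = 1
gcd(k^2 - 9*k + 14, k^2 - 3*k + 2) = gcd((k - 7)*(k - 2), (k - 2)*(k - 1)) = k - 2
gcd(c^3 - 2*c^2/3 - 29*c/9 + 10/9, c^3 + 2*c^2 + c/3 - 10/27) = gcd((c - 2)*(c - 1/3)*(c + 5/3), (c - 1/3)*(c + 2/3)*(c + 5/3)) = c^2 + 4*c/3 - 5/9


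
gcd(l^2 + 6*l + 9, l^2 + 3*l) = l + 3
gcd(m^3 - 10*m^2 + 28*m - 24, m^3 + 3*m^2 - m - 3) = 1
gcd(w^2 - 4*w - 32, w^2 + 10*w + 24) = w + 4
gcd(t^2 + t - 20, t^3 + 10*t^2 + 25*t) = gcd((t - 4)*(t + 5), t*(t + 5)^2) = t + 5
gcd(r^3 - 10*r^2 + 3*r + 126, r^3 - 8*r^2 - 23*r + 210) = r^2 - 13*r + 42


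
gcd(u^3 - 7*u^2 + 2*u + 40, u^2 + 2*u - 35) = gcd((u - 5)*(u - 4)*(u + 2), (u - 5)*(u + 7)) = u - 5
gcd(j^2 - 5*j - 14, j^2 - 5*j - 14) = j^2 - 5*j - 14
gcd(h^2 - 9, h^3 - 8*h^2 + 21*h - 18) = h - 3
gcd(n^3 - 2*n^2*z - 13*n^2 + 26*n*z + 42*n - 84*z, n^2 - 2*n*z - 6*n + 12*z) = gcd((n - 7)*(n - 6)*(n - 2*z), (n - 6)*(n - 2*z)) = -n^2 + 2*n*z + 6*n - 12*z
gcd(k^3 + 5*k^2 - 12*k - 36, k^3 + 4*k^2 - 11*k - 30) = k^2 - k - 6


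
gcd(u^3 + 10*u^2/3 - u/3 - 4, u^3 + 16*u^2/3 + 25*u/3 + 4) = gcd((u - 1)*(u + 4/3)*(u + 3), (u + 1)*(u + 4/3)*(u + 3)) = u^2 + 13*u/3 + 4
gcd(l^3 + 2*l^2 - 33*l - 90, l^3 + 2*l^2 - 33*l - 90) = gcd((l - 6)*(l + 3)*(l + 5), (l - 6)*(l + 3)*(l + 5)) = l^3 + 2*l^2 - 33*l - 90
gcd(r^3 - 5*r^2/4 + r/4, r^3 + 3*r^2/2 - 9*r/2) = r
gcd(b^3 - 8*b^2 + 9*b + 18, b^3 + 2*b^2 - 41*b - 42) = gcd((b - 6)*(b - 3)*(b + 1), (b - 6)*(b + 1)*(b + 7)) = b^2 - 5*b - 6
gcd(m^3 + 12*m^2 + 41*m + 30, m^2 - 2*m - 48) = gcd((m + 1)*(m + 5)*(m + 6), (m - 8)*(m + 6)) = m + 6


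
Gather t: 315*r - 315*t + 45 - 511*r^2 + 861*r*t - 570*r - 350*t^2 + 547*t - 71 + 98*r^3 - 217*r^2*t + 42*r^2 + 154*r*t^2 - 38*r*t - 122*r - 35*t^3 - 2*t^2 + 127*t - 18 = 98*r^3 - 469*r^2 - 377*r - 35*t^3 + t^2*(154*r - 352) + t*(-217*r^2 + 823*r + 359) - 44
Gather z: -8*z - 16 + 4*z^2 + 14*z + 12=4*z^2 + 6*z - 4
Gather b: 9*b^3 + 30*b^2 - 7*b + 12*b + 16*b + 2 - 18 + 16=9*b^3 + 30*b^2 + 21*b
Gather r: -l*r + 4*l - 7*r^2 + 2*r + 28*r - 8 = 4*l - 7*r^2 + r*(30 - l) - 8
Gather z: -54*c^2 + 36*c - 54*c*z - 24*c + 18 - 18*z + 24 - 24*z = -54*c^2 + 12*c + z*(-54*c - 42) + 42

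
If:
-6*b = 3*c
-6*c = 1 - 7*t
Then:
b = 1/12 - 7*t/12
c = 7*t/6 - 1/6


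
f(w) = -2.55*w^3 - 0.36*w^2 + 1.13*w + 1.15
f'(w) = -7.65*w^2 - 0.72*w + 1.13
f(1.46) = -5.90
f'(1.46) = -16.23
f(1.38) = -4.68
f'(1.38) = -14.43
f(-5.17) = 338.07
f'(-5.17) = -199.62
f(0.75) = 0.72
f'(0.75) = -3.71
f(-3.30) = 85.14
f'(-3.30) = -79.80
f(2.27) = -27.97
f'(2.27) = -39.92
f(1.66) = -9.63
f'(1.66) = -21.15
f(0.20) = 1.34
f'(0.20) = 0.68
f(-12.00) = 4342.15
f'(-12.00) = -1091.83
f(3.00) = -67.55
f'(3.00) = -69.88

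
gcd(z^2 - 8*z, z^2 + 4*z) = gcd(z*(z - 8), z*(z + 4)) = z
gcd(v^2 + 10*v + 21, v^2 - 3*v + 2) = 1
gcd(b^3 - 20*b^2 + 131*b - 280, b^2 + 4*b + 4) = 1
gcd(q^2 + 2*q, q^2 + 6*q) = q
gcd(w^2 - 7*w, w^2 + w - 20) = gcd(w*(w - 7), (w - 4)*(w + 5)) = 1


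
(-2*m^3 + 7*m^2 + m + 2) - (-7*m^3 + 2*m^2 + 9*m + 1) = 5*m^3 + 5*m^2 - 8*m + 1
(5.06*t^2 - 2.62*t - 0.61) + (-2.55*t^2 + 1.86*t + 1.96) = 2.51*t^2 - 0.76*t + 1.35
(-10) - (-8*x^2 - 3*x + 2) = 8*x^2 + 3*x - 12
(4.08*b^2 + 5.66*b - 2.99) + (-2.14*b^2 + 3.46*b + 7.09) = 1.94*b^2 + 9.12*b + 4.1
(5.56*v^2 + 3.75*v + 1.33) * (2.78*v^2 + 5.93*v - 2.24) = 15.4568*v^4 + 43.3958*v^3 + 13.4805*v^2 - 0.513100000000001*v - 2.9792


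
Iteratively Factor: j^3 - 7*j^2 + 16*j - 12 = (j - 2)*(j^2 - 5*j + 6) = (j - 3)*(j - 2)*(j - 2)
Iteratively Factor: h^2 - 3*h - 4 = (h - 4)*(h + 1)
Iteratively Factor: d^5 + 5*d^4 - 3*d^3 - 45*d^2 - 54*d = (d)*(d^4 + 5*d^3 - 3*d^2 - 45*d - 54) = d*(d + 3)*(d^3 + 2*d^2 - 9*d - 18) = d*(d + 2)*(d + 3)*(d^2 - 9) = d*(d - 3)*(d + 2)*(d + 3)*(d + 3)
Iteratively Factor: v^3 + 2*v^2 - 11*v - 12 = (v - 3)*(v^2 + 5*v + 4) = (v - 3)*(v + 1)*(v + 4)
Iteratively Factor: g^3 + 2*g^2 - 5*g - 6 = (g - 2)*(g^2 + 4*g + 3) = (g - 2)*(g + 1)*(g + 3)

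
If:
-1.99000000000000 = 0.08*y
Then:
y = -24.88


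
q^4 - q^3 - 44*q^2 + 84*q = q*(q - 6)*(q - 2)*(q + 7)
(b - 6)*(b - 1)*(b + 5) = b^3 - 2*b^2 - 29*b + 30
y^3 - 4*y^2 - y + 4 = (y - 4)*(y - 1)*(y + 1)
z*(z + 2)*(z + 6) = z^3 + 8*z^2 + 12*z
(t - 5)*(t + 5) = t^2 - 25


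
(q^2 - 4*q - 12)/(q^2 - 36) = (q + 2)/(q + 6)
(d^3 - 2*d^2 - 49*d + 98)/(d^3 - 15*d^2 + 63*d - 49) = (d^2 + 5*d - 14)/(d^2 - 8*d + 7)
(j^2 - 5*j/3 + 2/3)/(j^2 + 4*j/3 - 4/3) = (j - 1)/(j + 2)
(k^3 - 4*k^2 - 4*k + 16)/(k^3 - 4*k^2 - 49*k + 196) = (k^2 - 4)/(k^2 - 49)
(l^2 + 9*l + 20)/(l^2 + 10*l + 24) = (l + 5)/(l + 6)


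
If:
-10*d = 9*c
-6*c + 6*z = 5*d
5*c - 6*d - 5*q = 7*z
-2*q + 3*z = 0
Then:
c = 0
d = 0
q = 0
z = 0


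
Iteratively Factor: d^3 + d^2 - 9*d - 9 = (d - 3)*(d^2 + 4*d + 3) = (d - 3)*(d + 1)*(d + 3)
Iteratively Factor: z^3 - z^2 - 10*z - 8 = (z + 1)*(z^2 - 2*z - 8) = (z - 4)*(z + 1)*(z + 2)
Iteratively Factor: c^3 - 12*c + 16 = (c + 4)*(c^2 - 4*c + 4) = (c - 2)*(c + 4)*(c - 2)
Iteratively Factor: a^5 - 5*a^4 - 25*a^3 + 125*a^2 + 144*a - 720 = (a - 4)*(a^4 - a^3 - 29*a^2 + 9*a + 180) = (a - 4)*(a - 3)*(a^3 + 2*a^2 - 23*a - 60) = (a - 4)*(a - 3)*(a + 4)*(a^2 - 2*a - 15) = (a - 5)*(a - 4)*(a - 3)*(a + 4)*(a + 3)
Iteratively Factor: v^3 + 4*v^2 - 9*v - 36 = (v - 3)*(v^2 + 7*v + 12) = (v - 3)*(v + 4)*(v + 3)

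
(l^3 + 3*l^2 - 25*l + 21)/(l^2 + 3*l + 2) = (l^3 + 3*l^2 - 25*l + 21)/(l^2 + 3*l + 2)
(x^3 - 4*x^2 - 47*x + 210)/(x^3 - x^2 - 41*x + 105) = (x - 6)/(x - 3)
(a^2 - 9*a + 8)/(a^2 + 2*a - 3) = (a - 8)/(a + 3)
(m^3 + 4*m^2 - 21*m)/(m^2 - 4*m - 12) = m*(-m^2 - 4*m + 21)/(-m^2 + 4*m + 12)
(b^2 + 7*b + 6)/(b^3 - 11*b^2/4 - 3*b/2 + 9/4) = 4*(b + 6)/(4*b^2 - 15*b + 9)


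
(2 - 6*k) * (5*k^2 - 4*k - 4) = -30*k^3 + 34*k^2 + 16*k - 8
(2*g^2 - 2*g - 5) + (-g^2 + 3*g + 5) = g^2 + g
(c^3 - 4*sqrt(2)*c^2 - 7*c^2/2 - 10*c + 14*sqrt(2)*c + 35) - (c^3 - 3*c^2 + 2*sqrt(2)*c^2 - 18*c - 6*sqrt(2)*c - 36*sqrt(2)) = -6*sqrt(2)*c^2 - c^2/2 + 8*c + 20*sqrt(2)*c + 35 + 36*sqrt(2)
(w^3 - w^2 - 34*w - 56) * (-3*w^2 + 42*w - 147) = -3*w^5 + 45*w^4 - 87*w^3 - 1113*w^2 + 2646*w + 8232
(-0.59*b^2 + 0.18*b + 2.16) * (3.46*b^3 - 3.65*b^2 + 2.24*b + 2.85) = -2.0414*b^5 + 2.7763*b^4 + 5.495*b^3 - 9.1623*b^2 + 5.3514*b + 6.156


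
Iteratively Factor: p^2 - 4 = (p - 2)*(p + 2)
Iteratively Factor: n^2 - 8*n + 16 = (n - 4)*(n - 4)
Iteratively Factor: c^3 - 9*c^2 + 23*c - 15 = (c - 3)*(c^2 - 6*c + 5) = (c - 3)*(c - 1)*(c - 5)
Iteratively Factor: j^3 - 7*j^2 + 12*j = (j - 3)*(j^2 - 4*j) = j*(j - 3)*(j - 4)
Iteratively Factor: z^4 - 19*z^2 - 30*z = (z + 3)*(z^3 - 3*z^2 - 10*z) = (z - 5)*(z + 3)*(z^2 + 2*z) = (z - 5)*(z + 2)*(z + 3)*(z)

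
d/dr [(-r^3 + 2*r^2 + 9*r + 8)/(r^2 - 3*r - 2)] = (-r^4 + 6*r^3 - 9*r^2 - 24*r + 6)/(r^4 - 6*r^3 + 5*r^2 + 12*r + 4)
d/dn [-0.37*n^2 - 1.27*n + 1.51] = -0.74*n - 1.27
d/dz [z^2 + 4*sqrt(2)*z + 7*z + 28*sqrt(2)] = 2*z + 4*sqrt(2) + 7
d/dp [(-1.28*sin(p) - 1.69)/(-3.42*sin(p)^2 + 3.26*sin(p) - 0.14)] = (-4.3776*sin(p)^2 - 11.5596*sin(p) + 5.6886)*cos(p)/(11.6964*sin(p)^4 - 22.2984*sin(p)^3 + 11.5852*sin(p)^2 - 0.9128*sin(p) + 0.0196)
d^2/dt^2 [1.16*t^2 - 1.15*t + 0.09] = 2.32000000000000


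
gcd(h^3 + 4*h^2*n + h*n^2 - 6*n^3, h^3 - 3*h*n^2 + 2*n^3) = h^2 + h*n - 2*n^2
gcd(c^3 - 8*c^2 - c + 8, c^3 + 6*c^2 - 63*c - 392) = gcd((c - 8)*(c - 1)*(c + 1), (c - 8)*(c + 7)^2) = c - 8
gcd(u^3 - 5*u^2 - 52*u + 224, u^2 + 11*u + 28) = u + 7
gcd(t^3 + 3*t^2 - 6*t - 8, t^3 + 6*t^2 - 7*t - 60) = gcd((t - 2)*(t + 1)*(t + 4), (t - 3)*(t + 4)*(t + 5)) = t + 4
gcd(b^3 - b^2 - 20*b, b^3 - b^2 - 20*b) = b^3 - b^2 - 20*b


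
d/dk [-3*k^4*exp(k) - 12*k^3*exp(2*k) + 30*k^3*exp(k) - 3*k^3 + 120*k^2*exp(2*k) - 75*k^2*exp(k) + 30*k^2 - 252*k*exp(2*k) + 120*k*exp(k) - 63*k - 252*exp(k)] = -3*k^4*exp(k) - 24*k^3*exp(2*k) + 18*k^3*exp(k) + 204*k^2*exp(2*k) + 15*k^2*exp(k) - 9*k^2 - 264*k*exp(2*k) - 30*k*exp(k) + 60*k - 252*exp(2*k) - 132*exp(k) - 63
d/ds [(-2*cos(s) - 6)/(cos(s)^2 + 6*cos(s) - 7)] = 2*(sin(s)^2 - 6*cos(s) - 26)*sin(s)/(cos(s)^2 + 6*cos(s) - 7)^2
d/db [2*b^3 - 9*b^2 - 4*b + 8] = 6*b^2 - 18*b - 4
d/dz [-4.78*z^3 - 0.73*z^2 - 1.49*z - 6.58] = -14.34*z^2 - 1.46*z - 1.49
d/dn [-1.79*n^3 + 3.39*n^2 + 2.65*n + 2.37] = -5.37*n^2 + 6.78*n + 2.65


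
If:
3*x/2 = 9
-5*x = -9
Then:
No Solution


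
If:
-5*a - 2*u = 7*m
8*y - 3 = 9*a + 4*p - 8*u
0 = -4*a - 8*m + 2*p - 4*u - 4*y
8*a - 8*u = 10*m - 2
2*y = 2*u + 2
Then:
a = 11/71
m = -25/71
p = 304/71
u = 60/71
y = 131/71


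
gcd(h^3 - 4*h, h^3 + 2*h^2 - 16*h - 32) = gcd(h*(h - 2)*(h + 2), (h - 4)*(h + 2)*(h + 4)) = h + 2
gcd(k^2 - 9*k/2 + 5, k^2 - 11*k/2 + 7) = k - 2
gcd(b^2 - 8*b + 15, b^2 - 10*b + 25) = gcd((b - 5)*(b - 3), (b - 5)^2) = b - 5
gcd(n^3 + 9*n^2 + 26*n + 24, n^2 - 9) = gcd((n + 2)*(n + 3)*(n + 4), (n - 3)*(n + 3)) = n + 3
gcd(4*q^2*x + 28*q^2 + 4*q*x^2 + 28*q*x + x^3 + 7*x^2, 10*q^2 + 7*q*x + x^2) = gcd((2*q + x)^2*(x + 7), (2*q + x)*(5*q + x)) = 2*q + x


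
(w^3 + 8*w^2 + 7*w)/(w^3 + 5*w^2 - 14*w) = (w + 1)/(w - 2)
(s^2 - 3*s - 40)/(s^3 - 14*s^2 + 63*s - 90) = (s^2 - 3*s - 40)/(s^3 - 14*s^2 + 63*s - 90)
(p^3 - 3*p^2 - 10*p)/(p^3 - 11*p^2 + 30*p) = (p + 2)/(p - 6)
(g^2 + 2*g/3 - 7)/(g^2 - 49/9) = 3*(g + 3)/(3*g + 7)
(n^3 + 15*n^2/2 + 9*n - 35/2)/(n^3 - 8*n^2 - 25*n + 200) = (2*n^2 + 5*n - 7)/(2*(n^2 - 13*n + 40))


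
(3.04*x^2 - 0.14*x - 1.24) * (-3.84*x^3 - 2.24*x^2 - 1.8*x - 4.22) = -11.6736*x^5 - 6.272*x^4 - 0.396800000000001*x^3 - 9.7992*x^2 + 2.8228*x + 5.2328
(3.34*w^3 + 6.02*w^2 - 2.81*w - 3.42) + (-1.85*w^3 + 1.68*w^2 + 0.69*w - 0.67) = 1.49*w^3 + 7.7*w^2 - 2.12*w - 4.09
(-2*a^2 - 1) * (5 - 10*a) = 20*a^3 - 10*a^2 + 10*a - 5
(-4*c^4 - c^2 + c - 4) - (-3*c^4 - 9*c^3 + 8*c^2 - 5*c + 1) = -c^4 + 9*c^3 - 9*c^2 + 6*c - 5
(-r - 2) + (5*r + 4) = 4*r + 2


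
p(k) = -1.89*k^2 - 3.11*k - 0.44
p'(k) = -3.78*k - 3.11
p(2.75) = -23.29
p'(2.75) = -13.50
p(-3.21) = -9.93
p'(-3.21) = 9.02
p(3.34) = -31.91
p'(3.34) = -15.74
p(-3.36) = -11.33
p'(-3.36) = 9.59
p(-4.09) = -19.34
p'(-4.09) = 12.35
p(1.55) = -9.80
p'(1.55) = -8.97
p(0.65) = -3.26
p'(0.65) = -5.57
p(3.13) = -28.69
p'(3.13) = -14.94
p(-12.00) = -235.28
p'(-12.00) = 42.25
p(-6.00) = -49.82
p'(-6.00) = 19.57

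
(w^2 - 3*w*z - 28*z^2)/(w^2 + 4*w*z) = (w - 7*z)/w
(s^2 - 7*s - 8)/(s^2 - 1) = (s - 8)/(s - 1)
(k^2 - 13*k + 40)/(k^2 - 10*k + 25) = (k - 8)/(k - 5)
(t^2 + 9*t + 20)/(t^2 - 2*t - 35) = (t + 4)/(t - 7)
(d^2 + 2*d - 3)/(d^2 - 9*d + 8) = (d + 3)/(d - 8)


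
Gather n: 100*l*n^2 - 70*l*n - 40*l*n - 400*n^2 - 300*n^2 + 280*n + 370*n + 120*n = n^2*(100*l - 700) + n*(770 - 110*l)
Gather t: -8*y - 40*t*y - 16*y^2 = -40*t*y - 16*y^2 - 8*y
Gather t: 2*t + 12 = 2*t + 12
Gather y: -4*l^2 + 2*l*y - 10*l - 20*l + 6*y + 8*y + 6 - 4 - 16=-4*l^2 - 30*l + y*(2*l + 14) - 14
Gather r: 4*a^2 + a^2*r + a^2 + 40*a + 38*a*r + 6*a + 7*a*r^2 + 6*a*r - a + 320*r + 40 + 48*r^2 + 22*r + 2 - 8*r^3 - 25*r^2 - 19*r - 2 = 5*a^2 + 45*a - 8*r^3 + r^2*(7*a + 23) + r*(a^2 + 44*a + 323) + 40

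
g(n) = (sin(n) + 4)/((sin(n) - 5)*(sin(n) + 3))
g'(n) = cos(n)/((sin(n) - 5)*(sin(n) + 3)) - (sin(n) + 4)*cos(n)/((sin(n) - 5)*(sin(n) + 3)^2) - (sin(n) + 4)*cos(n)/((sin(n) - 5)^2*(sin(n) + 3))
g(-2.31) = -0.25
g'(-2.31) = 0.01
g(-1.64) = -0.25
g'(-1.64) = 0.00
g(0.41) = -0.28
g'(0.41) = -0.04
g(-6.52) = -0.26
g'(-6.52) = -0.02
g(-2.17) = -0.25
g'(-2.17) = 0.00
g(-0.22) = -0.26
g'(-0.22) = -0.02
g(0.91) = -0.30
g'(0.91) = -0.03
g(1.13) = -0.31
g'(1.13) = -0.03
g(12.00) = -0.25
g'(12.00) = -0.01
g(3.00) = -0.27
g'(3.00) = 0.03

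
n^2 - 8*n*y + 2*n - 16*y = (n + 2)*(n - 8*y)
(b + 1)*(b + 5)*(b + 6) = b^3 + 12*b^2 + 41*b + 30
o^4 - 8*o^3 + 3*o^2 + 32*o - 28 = (o - 7)*(o - 2)*(o - 1)*(o + 2)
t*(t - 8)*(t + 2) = t^3 - 6*t^2 - 16*t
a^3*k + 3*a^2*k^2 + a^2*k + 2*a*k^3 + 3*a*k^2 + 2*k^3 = (a + k)*(a + 2*k)*(a*k + k)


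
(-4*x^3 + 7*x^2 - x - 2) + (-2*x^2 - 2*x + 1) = -4*x^3 + 5*x^2 - 3*x - 1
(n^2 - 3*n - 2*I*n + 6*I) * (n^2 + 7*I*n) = n^4 - 3*n^3 + 5*I*n^3 + 14*n^2 - 15*I*n^2 - 42*n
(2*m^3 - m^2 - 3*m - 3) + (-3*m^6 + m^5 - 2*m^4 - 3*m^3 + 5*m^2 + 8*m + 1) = -3*m^6 + m^5 - 2*m^4 - m^3 + 4*m^2 + 5*m - 2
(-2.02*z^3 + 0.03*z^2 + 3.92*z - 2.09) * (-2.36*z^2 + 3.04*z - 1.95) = 4.7672*z^5 - 6.2116*z^4 - 5.221*z^3 + 16.7907*z^2 - 13.9976*z + 4.0755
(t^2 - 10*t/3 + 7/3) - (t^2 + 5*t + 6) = -25*t/3 - 11/3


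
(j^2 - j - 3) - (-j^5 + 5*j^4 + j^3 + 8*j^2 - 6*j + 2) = j^5 - 5*j^4 - j^3 - 7*j^2 + 5*j - 5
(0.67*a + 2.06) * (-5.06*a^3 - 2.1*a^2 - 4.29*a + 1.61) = -3.3902*a^4 - 11.8306*a^3 - 7.2003*a^2 - 7.7587*a + 3.3166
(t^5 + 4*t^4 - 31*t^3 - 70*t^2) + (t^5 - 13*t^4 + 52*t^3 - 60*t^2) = 2*t^5 - 9*t^4 + 21*t^3 - 130*t^2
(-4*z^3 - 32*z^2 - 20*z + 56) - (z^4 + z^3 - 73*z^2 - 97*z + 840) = -z^4 - 5*z^3 + 41*z^2 + 77*z - 784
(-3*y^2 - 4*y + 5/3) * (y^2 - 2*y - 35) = -3*y^4 + 2*y^3 + 344*y^2/3 + 410*y/3 - 175/3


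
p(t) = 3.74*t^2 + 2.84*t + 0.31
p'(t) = 7.48*t + 2.84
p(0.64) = 3.66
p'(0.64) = 7.63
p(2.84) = 38.54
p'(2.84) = 24.08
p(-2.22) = 12.44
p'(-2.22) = -13.77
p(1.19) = 8.99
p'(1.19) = 11.74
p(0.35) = 1.76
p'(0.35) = 5.46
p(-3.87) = 45.33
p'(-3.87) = -26.11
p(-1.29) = 2.87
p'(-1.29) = -6.81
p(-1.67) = 6.00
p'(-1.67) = -9.65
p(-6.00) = 117.91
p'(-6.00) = -42.04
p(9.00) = 328.81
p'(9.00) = 70.16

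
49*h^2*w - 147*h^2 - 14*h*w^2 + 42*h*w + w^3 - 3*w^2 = (-7*h + w)^2*(w - 3)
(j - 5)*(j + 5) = j^2 - 25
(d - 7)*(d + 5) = d^2 - 2*d - 35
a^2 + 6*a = a*(a + 6)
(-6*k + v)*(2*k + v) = -12*k^2 - 4*k*v + v^2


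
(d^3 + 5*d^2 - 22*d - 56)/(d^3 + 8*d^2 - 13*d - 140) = (d + 2)/(d + 5)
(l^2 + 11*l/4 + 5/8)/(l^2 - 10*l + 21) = (8*l^2 + 22*l + 5)/(8*(l^2 - 10*l + 21))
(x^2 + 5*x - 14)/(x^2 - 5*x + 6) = (x + 7)/(x - 3)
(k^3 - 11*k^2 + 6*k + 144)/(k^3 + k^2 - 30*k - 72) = (k - 8)/(k + 4)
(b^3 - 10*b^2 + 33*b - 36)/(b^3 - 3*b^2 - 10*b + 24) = (b^2 - 6*b + 9)/(b^2 + b - 6)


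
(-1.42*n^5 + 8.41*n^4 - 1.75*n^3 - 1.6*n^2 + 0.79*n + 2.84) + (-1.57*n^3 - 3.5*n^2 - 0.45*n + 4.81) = -1.42*n^5 + 8.41*n^4 - 3.32*n^3 - 5.1*n^2 + 0.34*n + 7.65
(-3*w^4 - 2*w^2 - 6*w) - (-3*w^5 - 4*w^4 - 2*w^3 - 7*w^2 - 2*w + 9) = 3*w^5 + w^4 + 2*w^3 + 5*w^2 - 4*w - 9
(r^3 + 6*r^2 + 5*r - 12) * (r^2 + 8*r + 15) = r^5 + 14*r^4 + 68*r^3 + 118*r^2 - 21*r - 180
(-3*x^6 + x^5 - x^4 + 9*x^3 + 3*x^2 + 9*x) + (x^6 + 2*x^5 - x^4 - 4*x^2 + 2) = -2*x^6 + 3*x^5 - 2*x^4 + 9*x^3 - x^2 + 9*x + 2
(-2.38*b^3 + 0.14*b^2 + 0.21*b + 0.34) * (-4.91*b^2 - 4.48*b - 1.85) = 11.6858*b^5 + 9.975*b^4 + 2.7447*b^3 - 2.8692*b^2 - 1.9117*b - 0.629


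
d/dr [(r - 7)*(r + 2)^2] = 3*(r - 4)*(r + 2)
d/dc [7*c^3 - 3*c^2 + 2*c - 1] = 21*c^2 - 6*c + 2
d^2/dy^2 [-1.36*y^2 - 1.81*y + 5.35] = -2.72000000000000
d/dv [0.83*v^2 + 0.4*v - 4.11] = 1.66*v + 0.4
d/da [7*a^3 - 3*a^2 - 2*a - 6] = 21*a^2 - 6*a - 2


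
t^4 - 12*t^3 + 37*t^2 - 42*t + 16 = (t - 8)*(t - 2)*(t - 1)^2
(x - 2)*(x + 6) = x^2 + 4*x - 12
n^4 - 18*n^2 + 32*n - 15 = (n - 3)*(n - 1)^2*(n + 5)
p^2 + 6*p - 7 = (p - 1)*(p + 7)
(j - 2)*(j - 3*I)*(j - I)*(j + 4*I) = j^4 - 2*j^3 + 13*j^2 - 26*j - 12*I*j + 24*I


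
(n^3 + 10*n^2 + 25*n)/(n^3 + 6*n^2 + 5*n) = (n + 5)/(n + 1)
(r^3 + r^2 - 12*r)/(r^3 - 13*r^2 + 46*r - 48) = r*(r + 4)/(r^2 - 10*r + 16)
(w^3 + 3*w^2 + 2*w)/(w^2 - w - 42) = w*(w^2 + 3*w + 2)/(w^2 - w - 42)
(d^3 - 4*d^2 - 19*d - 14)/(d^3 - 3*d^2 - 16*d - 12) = (d - 7)/(d - 6)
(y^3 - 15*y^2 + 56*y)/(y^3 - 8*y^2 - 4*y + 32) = y*(y - 7)/(y^2 - 4)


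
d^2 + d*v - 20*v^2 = (d - 4*v)*(d + 5*v)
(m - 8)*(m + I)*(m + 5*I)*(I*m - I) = I*m^4 - 6*m^3 - 9*I*m^3 + 54*m^2 + 3*I*m^2 - 48*m + 45*I*m - 40*I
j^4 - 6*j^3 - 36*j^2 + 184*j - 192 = (j - 8)*(j - 2)^2*(j + 6)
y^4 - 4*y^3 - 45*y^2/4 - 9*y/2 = y*(y - 6)*(y + 1/2)*(y + 3/2)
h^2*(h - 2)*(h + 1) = h^4 - h^3 - 2*h^2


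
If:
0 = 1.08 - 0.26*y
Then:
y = 4.15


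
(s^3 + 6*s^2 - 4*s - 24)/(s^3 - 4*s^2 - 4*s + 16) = (s + 6)/(s - 4)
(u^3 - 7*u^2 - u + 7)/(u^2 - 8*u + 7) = u + 1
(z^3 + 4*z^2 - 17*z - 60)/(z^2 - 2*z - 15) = (z^2 + z - 20)/(z - 5)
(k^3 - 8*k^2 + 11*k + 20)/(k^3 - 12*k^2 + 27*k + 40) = (k - 4)/(k - 8)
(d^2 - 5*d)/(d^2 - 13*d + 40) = d/(d - 8)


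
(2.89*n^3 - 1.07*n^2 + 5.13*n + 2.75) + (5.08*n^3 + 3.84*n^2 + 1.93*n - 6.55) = 7.97*n^3 + 2.77*n^2 + 7.06*n - 3.8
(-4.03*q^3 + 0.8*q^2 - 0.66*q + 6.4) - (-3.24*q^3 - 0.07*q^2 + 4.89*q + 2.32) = -0.79*q^3 + 0.87*q^2 - 5.55*q + 4.08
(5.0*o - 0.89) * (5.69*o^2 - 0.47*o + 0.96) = 28.45*o^3 - 7.4141*o^2 + 5.2183*o - 0.8544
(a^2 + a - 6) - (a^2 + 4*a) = -3*a - 6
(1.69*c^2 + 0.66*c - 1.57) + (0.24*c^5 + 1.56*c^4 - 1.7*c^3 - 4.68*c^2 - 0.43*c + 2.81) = 0.24*c^5 + 1.56*c^4 - 1.7*c^3 - 2.99*c^2 + 0.23*c + 1.24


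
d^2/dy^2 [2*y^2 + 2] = 4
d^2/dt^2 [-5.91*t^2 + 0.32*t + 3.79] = -11.8200000000000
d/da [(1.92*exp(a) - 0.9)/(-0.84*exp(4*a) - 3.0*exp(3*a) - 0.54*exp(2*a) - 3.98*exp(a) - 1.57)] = (4.8384*exp(4*a) + 8.496*exp(3*a) - 7.0632*exp(2*a) - 0.972*exp(a) - 6.5964)*exp(a)/(0.7056*exp(8*a) + 5.04*exp(7*a) + 9.9072*exp(6*a) + 9.9264*exp(5*a) + 26.8092*exp(4*a) + 13.7184*exp(3*a) + 17.536*exp(2*a) + 12.4972*exp(a) + 2.4649)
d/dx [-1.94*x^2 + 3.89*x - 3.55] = 3.89 - 3.88*x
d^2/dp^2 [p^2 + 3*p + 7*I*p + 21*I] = 2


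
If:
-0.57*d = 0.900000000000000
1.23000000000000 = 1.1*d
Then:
No Solution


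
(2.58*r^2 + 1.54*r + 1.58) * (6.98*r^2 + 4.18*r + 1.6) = 18.0084*r^4 + 21.5336*r^3 + 21.5936*r^2 + 9.0684*r + 2.528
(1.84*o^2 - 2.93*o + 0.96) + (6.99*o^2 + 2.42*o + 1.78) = 8.83*o^2 - 0.51*o + 2.74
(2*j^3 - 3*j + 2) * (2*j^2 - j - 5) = 4*j^5 - 2*j^4 - 16*j^3 + 7*j^2 + 13*j - 10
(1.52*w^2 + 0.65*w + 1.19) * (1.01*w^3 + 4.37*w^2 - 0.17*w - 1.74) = 1.5352*w^5 + 7.2989*w^4 + 3.784*w^3 + 2.445*w^2 - 1.3333*w - 2.0706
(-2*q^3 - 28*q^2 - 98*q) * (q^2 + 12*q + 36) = -2*q^5 - 52*q^4 - 506*q^3 - 2184*q^2 - 3528*q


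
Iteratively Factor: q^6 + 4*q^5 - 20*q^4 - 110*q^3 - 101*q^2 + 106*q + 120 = (q - 5)*(q^5 + 9*q^4 + 25*q^3 + 15*q^2 - 26*q - 24) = (q - 5)*(q + 2)*(q^4 + 7*q^3 + 11*q^2 - 7*q - 12) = (q - 5)*(q + 2)*(q + 3)*(q^3 + 4*q^2 - q - 4) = (q - 5)*(q + 1)*(q + 2)*(q + 3)*(q^2 + 3*q - 4) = (q - 5)*(q + 1)*(q + 2)*(q + 3)*(q + 4)*(q - 1)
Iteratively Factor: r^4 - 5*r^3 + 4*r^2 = (r)*(r^3 - 5*r^2 + 4*r) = r*(r - 1)*(r^2 - 4*r) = r^2*(r - 1)*(r - 4)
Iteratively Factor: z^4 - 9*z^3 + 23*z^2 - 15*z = (z - 1)*(z^3 - 8*z^2 + 15*z) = z*(z - 1)*(z^2 - 8*z + 15) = z*(z - 3)*(z - 1)*(z - 5)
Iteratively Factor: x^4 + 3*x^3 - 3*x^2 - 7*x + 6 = (x + 2)*(x^3 + x^2 - 5*x + 3) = (x - 1)*(x + 2)*(x^2 + 2*x - 3) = (x - 1)^2*(x + 2)*(x + 3)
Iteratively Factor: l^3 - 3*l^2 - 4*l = (l)*(l^2 - 3*l - 4) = l*(l - 4)*(l + 1)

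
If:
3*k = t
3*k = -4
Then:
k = -4/3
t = -4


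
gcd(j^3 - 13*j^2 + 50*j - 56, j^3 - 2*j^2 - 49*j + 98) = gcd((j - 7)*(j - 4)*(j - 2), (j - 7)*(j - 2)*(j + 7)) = j^2 - 9*j + 14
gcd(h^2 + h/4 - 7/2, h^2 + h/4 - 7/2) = h^2 + h/4 - 7/2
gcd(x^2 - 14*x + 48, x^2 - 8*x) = x - 8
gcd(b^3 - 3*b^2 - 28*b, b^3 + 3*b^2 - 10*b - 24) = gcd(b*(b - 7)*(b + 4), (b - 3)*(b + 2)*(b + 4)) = b + 4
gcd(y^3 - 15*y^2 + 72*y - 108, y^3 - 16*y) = 1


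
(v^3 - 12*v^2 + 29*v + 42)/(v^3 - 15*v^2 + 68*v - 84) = (v + 1)/(v - 2)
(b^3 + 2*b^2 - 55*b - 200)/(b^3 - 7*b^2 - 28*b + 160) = (b + 5)/(b - 4)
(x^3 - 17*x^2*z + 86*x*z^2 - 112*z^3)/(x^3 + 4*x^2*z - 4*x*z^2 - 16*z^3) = (x^2 - 15*x*z + 56*z^2)/(x^2 + 6*x*z + 8*z^2)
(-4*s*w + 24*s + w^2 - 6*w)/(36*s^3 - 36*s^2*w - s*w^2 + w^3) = (-4*s*w + 24*s + w^2 - 6*w)/(36*s^3 - 36*s^2*w - s*w^2 + w^3)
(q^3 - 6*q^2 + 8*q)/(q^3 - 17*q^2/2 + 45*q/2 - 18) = 2*q*(q - 2)/(2*q^2 - 9*q + 9)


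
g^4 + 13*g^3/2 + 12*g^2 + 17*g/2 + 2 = (g + 1/2)*(g + 1)^2*(g + 4)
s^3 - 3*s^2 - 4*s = s*(s - 4)*(s + 1)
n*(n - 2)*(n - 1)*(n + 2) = n^4 - n^3 - 4*n^2 + 4*n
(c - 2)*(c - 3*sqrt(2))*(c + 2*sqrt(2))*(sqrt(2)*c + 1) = sqrt(2)*c^4 - 2*sqrt(2)*c^3 - c^3 - 13*sqrt(2)*c^2 + 2*c^2 - 12*c + 26*sqrt(2)*c + 24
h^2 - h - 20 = (h - 5)*(h + 4)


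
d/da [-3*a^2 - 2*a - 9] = -6*a - 2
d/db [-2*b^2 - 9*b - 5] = -4*b - 9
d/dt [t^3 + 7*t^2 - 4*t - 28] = 3*t^2 + 14*t - 4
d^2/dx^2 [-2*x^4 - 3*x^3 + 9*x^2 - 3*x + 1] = -24*x^2 - 18*x + 18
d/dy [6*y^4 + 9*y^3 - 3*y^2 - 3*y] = 24*y^3 + 27*y^2 - 6*y - 3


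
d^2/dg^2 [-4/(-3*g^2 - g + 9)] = 8*(-9*g^2 - 3*g + (6*g + 1)^2 + 27)/(3*g^2 + g - 9)^3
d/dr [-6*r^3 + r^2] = 2*r*(1 - 9*r)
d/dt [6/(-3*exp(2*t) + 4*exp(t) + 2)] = (36*exp(t) - 24)*exp(t)/(-3*exp(2*t) + 4*exp(t) + 2)^2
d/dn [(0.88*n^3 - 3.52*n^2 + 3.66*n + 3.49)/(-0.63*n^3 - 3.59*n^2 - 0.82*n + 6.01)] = (-5.3768*n^4 + 3.1684*n^3 + 38.4883*n^2 - 17.2522*n + 24.8584)/(0.3969*n^6 + 4.5234*n^5 + 13.9213*n^4 - 1.685*n^3 - 42.4794*n^2 - 9.8564*n + 36.1201)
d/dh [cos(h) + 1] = -sin(h)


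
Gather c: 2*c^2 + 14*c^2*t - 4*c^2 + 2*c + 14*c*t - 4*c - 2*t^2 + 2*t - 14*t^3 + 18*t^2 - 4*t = c^2*(14*t - 2) + c*(14*t - 2) - 14*t^3 + 16*t^2 - 2*t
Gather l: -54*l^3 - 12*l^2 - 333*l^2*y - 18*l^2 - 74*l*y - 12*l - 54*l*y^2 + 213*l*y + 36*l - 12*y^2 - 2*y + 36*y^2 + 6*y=-54*l^3 + l^2*(-333*y - 30) + l*(-54*y^2 + 139*y + 24) + 24*y^2 + 4*y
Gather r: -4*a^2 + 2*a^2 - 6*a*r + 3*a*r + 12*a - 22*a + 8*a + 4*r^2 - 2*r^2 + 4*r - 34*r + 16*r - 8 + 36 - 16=-2*a^2 - 2*a + 2*r^2 + r*(-3*a - 14) + 12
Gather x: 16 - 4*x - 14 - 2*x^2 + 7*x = -2*x^2 + 3*x + 2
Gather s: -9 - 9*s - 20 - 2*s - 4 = -11*s - 33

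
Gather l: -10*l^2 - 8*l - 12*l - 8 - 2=-10*l^2 - 20*l - 10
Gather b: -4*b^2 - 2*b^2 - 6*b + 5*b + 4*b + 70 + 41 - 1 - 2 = -6*b^2 + 3*b + 108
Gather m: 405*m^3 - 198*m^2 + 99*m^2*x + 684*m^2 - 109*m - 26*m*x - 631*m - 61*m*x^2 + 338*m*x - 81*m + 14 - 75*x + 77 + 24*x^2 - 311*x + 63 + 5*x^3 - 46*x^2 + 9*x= 405*m^3 + m^2*(99*x + 486) + m*(-61*x^2 + 312*x - 821) + 5*x^3 - 22*x^2 - 377*x + 154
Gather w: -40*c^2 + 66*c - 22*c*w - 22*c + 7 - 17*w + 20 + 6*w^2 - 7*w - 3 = -40*c^2 + 44*c + 6*w^2 + w*(-22*c - 24) + 24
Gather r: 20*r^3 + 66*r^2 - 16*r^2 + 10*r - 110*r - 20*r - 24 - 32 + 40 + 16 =20*r^3 + 50*r^2 - 120*r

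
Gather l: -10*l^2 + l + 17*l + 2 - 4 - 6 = -10*l^2 + 18*l - 8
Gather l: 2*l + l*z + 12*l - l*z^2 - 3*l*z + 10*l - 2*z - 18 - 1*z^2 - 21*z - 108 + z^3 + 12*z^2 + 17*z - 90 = l*(-z^2 - 2*z + 24) + z^3 + 11*z^2 - 6*z - 216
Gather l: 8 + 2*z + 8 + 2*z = 4*z + 16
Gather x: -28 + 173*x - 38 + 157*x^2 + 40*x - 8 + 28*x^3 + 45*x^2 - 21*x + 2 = 28*x^3 + 202*x^2 + 192*x - 72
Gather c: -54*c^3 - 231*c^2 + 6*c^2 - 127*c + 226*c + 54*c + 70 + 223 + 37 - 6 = -54*c^3 - 225*c^2 + 153*c + 324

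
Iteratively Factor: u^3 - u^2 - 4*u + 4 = (u - 2)*(u^2 + u - 2) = (u - 2)*(u - 1)*(u + 2)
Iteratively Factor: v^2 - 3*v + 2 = (v - 1)*(v - 2)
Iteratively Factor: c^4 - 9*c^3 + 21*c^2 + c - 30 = (c - 5)*(c^3 - 4*c^2 + c + 6) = (c - 5)*(c + 1)*(c^2 - 5*c + 6) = (c - 5)*(c - 2)*(c + 1)*(c - 3)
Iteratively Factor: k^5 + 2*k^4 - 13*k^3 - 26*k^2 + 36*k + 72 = (k + 2)*(k^4 - 13*k^2 + 36) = (k - 2)*(k + 2)*(k^3 + 2*k^2 - 9*k - 18) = (k - 2)*(k + 2)*(k + 3)*(k^2 - k - 6) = (k - 3)*(k - 2)*(k + 2)*(k + 3)*(k + 2)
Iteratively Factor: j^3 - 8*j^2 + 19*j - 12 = (j - 4)*(j^2 - 4*j + 3) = (j - 4)*(j - 1)*(j - 3)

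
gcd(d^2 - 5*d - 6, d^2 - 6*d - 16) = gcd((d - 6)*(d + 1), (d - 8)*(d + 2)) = 1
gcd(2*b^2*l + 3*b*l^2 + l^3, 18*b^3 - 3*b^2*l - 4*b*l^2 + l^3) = 2*b + l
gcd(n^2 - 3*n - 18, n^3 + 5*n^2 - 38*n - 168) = n - 6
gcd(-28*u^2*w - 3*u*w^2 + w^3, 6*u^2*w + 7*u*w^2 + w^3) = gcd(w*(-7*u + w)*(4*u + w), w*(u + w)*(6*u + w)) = w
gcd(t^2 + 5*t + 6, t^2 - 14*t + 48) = 1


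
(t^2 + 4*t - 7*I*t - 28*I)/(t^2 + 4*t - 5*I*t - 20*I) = (t - 7*I)/(t - 5*I)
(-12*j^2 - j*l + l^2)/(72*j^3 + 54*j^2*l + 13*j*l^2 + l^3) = (-4*j + l)/(24*j^2 + 10*j*l + l^2)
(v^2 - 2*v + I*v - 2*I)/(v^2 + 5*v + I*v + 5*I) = (v - 2)/(v + 5)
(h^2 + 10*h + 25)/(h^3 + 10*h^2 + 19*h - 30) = (h + 5)/(h^2 + 5*h - 6)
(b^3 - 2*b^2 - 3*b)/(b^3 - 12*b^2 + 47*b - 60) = b*(b + 1)/(b^2 - 9*b + 20)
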